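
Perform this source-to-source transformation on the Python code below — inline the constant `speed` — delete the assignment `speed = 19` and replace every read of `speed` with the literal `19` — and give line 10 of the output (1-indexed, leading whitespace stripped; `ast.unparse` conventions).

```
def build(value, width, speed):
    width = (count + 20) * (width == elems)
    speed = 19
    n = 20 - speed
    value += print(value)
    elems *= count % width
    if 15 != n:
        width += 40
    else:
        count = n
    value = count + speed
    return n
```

value = count + 19

Transformed code:
def build(value, width, speed):
    width = (count + 20) * (width == elems)
    n = 20 - 19
    value += print(value)
    elems *= count % width
    if 15 != n:
        width += 40
    else:
        count = n
    value = count + 19
    return n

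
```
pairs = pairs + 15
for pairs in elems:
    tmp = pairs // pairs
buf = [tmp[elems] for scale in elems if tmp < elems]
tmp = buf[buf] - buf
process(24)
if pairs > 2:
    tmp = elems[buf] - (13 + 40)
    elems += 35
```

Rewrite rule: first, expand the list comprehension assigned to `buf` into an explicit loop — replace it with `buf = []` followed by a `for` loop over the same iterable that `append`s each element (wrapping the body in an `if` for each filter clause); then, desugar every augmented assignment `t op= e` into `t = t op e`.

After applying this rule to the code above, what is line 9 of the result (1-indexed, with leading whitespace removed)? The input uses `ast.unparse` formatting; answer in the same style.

process(24)

Transformed code:
pairs = pairs + 15
for pairs in elems:
    tmp = pairs // pairs
buf = []
for scale in elems:
    if tmp < elems:
        buf.append(tmp[elems])
tmp = buf[buf] - buf
process(24)
if pairs > 2:
    tmp = elems[buf] - (13 + 40)
    elems = elems + 35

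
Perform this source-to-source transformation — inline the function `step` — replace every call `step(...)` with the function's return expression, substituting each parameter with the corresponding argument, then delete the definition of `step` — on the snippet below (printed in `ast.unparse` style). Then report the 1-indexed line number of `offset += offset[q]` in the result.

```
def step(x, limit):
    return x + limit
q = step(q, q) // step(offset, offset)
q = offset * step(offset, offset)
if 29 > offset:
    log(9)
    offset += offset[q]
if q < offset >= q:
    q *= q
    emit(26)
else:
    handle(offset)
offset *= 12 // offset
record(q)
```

Transformed code:
q = (q + q) // (offset + offset)
q = offset * (offset + offset)
if 29 > offset:
    log(9)
    offset += offset[q]
if q < offset >= q:
    q *= q
    emit(26)
else:
    handle(offset)
offset *= 12 // offset
record(q)

5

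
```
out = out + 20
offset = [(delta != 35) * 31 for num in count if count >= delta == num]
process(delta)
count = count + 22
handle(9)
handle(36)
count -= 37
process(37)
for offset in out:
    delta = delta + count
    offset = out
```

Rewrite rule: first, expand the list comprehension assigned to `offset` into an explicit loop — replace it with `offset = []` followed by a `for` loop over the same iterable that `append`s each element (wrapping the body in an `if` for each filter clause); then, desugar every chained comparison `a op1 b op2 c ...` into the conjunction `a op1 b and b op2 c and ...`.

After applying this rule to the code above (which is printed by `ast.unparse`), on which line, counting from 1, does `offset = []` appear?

Transformed code:
out = out + 20
offset = []
for num in count:
    if count >= delta and delta == num:
        offset.append((delta != 35) * 31)
process(delta)
count = count + 22
handle(9)
handle(36)
count -= 37
process(37)
for offset in out:
    delta = delta + count
    offset = out

2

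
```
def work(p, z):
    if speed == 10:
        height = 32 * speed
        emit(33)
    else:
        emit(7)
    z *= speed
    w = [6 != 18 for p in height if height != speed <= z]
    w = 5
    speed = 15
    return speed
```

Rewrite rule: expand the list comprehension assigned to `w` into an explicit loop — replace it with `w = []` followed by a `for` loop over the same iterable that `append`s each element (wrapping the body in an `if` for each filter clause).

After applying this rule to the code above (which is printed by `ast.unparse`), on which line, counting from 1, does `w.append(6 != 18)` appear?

Transformed code:
def work(p, z):
    if speed == 10:
        height = 32 * speed
        emit(33)
    else:
        emit(7)
    z *= speed
    w = []
    for p in height:
        if height != speed <= z:
            w.append(6 != 18)
    w = 5
    speed = 15
    return speed

11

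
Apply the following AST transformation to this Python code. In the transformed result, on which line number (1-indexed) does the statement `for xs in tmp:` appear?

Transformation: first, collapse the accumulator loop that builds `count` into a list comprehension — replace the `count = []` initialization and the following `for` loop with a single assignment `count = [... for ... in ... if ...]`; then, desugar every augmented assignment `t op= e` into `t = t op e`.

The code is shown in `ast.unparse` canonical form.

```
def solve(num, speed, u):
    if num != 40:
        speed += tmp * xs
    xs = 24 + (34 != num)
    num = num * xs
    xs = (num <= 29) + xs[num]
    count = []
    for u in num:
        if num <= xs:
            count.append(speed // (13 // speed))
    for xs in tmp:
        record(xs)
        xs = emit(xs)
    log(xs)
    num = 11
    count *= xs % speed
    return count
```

8

Transformed code:
def solve(num, speed, u):
    if num != 40:
        speed = speed + tmp * xs
    xs = 24 + (34 != num)
    num = num * xs
    xs = (num <= 29) + xs[num]
    count = [speed // (13 // speed) for u in num if num <= xs]
    for xs in tmp:
        record(xs)
        xs = emit(xs)
    log(xs)
    num = 11
    count = count * (xs % speed)
    return count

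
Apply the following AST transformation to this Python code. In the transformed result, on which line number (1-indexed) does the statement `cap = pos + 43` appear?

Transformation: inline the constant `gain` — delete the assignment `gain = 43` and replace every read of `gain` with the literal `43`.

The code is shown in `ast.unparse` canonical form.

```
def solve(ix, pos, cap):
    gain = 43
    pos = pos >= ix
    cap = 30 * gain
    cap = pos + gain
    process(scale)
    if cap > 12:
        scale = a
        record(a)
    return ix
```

Transformed code:
def solve(ix, pos, cap):
    pos = pos >= ix
    cap = 30 * 43
    cap = pos + 43
    process(scale)
    if cap > 12:
        scale = a
        record(a)
    return ix

4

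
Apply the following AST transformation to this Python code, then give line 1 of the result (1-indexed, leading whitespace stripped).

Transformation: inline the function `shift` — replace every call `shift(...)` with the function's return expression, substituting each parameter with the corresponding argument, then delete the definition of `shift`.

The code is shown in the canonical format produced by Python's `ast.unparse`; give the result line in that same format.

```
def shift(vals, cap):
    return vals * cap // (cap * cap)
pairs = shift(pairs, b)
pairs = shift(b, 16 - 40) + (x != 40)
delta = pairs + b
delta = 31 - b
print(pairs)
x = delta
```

pairs = pairs * b // (b * b)

Transformed code:
pairs = pairs * b // (b * b)
pairs = b * (16 - 40) // ((16 - 40) * (16 - 40)) + (x != 40)
delta = pairs + b
delta = 31 - b
print(pairs)
x = delta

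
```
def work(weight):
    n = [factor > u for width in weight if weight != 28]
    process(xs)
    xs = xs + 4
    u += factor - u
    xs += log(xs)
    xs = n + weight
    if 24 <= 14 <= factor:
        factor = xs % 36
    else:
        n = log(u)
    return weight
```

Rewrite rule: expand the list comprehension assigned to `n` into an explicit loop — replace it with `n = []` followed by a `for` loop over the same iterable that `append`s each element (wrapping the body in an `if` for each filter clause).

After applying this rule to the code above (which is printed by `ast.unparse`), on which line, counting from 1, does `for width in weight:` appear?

Transformed code:
def work(weight):
    n = []
    for width in weight:
        if weight != 28:
            n.append(factor > u)
    process(xs)
    xs = xs + 4
    u += factor - u
    xs += log(xs)
    xs = n + weight
    if 24 <= 14 <= factor:
        factor = xs % 36
    else:
        n = log(u)
    return weight

3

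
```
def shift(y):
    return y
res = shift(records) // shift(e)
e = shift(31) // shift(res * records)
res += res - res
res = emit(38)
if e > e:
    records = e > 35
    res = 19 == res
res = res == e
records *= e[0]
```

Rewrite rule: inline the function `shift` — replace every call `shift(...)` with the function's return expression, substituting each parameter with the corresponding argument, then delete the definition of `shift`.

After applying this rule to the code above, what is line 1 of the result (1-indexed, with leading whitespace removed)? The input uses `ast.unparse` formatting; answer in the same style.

res = records // e

Transformed code:
res = records // e
e = 31 // (res * records)
res += res - res
res = emit(38)
if e > e:
    records = e > 35
    res = 19 == res
res = res == e
records *= e[0]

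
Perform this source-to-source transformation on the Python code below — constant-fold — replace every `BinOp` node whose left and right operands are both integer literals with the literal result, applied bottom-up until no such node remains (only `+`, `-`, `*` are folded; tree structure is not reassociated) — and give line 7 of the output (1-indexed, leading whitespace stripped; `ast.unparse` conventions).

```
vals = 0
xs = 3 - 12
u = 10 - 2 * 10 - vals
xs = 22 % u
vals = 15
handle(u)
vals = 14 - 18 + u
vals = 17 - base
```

Transformed code:
vals = 0
xs = -9
u = -10 - vals
xs = 22 % u
vals = 15
handle(u)
vals = -4 + u
vals = 17 - base

vals = -4 + u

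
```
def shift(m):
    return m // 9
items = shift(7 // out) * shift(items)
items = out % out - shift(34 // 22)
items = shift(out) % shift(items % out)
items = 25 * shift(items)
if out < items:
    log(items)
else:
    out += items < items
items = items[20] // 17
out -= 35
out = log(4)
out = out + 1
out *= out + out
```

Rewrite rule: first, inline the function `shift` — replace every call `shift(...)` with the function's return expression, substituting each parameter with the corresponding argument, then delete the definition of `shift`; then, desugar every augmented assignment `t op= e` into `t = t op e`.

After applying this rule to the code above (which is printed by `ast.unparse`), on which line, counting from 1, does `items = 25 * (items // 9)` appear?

4

Transformed code:
items = 7 // out // 9 * (items // 9)
items = out % out - 34 // 22 // 9
items = out // 9 % (items % out // 9)
items = 25 * (items // 9)
if out < items:
    log(items)
else:
    out = out + (items < items)
items = items[20] // 17
out = out - 35
out = log(4)
out = out + 1
out = out * (out + out)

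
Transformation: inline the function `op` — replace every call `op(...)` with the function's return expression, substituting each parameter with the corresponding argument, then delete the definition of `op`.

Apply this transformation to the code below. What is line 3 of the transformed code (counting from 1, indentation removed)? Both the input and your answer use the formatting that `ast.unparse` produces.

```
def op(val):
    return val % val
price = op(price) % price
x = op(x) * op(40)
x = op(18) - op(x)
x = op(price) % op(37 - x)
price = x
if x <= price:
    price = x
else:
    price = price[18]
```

Transformed code:
price = price % price % price
x = x % x * (40 % 40)
x = 18 % 18 - x % x
x = price % price % ((37 - x) % (37 - x))
price = x
if x <= price:
    price = x
else:
    price = price[18]

x = 18 % 18 - x % x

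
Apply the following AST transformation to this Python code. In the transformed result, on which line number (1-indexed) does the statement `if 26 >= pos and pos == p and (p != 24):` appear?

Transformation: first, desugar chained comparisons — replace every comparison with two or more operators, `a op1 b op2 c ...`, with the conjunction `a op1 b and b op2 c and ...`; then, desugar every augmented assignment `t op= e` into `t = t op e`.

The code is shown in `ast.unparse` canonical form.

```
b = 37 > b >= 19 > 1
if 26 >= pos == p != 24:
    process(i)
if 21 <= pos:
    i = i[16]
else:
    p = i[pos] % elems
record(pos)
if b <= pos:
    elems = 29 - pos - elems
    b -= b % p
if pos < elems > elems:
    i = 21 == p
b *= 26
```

2

Transformed code:
b = 37 > b and b >= 19 and (19 > 1)
if 26 >= pos and pos == p and (p != 24):
    process(i)
if 21 <= pos:
    i = i[16]
else:
    p = i[pos] % elems
record(pos)
if b <= pos:
    elems = 29 - pos - elems
    b = b - b % p
if pos < elems and elems > elems:
    i = 21 == p
b = b * 26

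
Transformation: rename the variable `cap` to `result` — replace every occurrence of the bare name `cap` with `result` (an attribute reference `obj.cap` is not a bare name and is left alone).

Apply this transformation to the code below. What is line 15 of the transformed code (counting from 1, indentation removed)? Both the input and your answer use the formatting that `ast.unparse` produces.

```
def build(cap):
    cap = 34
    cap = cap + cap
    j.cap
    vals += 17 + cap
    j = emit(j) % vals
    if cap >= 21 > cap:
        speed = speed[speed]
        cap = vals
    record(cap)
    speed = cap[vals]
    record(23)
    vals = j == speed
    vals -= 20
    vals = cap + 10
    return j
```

Transformed code:
def build(result):
    result = 34
    result = result + result
    j.cap
    vals += 17 + result
    j = emit(j) % vals
    if result >= 21 > result:
        speed = speed[speed]
        result = vals
    record(result)
    speed = result[vals]
    record(23)
    vals = j == speed
    vals -= 20
    vals = result + 10
    return j

vals = result + 10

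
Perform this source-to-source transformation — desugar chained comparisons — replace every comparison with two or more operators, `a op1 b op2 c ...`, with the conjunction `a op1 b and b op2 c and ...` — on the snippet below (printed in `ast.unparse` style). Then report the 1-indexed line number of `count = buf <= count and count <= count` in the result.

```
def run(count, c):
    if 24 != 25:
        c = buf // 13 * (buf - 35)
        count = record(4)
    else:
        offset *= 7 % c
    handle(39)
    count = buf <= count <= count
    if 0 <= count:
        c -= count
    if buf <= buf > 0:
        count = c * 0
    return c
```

8

Transformed code:
def run(count, c):
    if 24 != 25:
        c = buf // 13 * (buf - 35)
        count = record(4)
    else:
        offset *= 7 % c
    handle(39)
    count = buf <= count and count <= count
    if 0 <= count:
        c -= count
    if buf <= buf and buf > 0:
        count = c * 0
    return c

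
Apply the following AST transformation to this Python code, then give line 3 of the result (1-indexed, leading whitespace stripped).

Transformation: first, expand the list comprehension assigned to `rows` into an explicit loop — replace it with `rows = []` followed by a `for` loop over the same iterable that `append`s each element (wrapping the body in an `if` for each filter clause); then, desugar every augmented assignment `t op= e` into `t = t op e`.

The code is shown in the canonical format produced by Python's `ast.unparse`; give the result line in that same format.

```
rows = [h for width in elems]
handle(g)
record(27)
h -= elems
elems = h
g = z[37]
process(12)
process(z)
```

rows.append(h)

Transformed code:
rows = []
for width in elems:
    rows.append(h)
handle(g)
record(27)
h = h - elems
elems = h
g = z[37]
process(12)
process(z)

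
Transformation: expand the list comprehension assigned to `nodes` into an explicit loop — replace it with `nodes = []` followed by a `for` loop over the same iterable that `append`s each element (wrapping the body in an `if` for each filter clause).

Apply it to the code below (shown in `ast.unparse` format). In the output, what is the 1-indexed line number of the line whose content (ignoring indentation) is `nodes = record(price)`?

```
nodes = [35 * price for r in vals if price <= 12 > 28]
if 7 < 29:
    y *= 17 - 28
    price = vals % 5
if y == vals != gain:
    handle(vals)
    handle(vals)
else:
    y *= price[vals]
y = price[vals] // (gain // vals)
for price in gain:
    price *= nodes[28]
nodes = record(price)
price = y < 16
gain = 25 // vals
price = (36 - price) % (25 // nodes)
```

Transformed code:
nodes = []
for r in vals:
    if price <= 12 > 28:
        nodes.append(35 * price)
if 7 < 29:
    y *= 17 - 28
    price = vals % 5
if y == vals != gain:
    handle(vals)
    handle(vals)
else:
    y *= price[vals]
y = price[vals] // (gain // vals)
for price in gain:
    price *= nodes[28]
nodes = record(price)
price = y < 16
gain = 25 // vals
price = (36 - price) % (25 // nodes)

16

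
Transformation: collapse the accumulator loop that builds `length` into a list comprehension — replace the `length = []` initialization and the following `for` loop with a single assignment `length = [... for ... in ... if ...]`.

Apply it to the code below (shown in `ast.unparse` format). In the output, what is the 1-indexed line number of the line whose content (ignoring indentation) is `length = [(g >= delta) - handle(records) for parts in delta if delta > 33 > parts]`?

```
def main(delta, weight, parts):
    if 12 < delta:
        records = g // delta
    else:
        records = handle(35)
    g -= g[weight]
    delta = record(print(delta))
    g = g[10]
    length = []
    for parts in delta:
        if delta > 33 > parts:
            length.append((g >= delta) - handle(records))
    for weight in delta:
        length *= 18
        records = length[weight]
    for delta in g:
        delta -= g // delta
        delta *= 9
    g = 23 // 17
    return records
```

Transformed code:
def main(delta, weight, parts):
    if 12 < delta:
        records = g // delta
    else:
        records = handle(35)
    g -= g[weight]
    delta = record(print(delta))
    g = g[10]
    length = [(g >= delta) - handle(records) for parts in delta if delta > 33 > parts]
    for weight in delta:
        length *= 18
        records = length[weight]
    for delta in g:
        delta -= g // delta
        delta *= 9
    g = 23 // 17
    return records

9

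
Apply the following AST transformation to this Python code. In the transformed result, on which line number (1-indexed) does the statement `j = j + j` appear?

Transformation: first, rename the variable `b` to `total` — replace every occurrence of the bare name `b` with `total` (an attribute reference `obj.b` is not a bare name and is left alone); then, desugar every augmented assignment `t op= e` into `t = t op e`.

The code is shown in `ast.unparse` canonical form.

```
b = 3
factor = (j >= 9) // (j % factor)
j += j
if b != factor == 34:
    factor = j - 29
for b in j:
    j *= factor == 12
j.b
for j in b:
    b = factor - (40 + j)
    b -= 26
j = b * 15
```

3

Transformed code:
total = 3
factor = (j >= 9) // (j % factor)
j = j + j
if total != factor == 34:
    factor = j - 29
for total in j:
    j = j * (factor == 12)
j.b
for j in total:
    total = factor - (40 + j)
    total = total - 26
j = total * 15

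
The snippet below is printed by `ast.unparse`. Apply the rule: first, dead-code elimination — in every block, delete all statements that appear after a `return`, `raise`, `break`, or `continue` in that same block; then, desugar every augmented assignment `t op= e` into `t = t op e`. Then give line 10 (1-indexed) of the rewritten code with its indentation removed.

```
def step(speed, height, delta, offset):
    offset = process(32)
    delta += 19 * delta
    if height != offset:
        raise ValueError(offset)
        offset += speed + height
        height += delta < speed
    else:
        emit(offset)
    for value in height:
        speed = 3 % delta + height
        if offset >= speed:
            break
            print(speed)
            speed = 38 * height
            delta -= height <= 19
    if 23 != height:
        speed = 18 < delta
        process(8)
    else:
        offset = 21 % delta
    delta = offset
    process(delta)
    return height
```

if offset >= speed:

Transformed code:
def step(speed, height, delta, offset):
    offset = process(32)
    delta = delta + 19 * delta
    if height != offset:
        raise ValueError(offset)
    else:
        emit(offset)
    for value in height:
        speed = 3 % delta + height
        if offset >= speed:
            break
    if 23 != height:
        speed = 18 < delta
        process(8)
    else:
        offset = 21 % delta
    delta = offset
    process(delta)
    return height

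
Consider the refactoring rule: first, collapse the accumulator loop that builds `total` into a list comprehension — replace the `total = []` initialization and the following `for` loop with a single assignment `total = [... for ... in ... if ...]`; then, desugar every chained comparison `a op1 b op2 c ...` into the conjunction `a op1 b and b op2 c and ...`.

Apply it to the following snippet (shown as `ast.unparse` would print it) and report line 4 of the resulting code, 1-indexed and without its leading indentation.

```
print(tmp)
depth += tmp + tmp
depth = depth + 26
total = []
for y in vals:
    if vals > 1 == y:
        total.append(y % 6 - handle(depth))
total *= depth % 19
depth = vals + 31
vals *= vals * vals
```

Transformed code:
print(tmp)
depth += tmp + tmp
depth = depth + 26
total = [y % 6 - handle(depth) for y in vals if vals > 1 and 1 == y]
total *= depth % 19
depth = vals + 31
vals *= vals * vals

total = [y % 6 - handle(depth) for y in vals if vals > 1 and 1 == y]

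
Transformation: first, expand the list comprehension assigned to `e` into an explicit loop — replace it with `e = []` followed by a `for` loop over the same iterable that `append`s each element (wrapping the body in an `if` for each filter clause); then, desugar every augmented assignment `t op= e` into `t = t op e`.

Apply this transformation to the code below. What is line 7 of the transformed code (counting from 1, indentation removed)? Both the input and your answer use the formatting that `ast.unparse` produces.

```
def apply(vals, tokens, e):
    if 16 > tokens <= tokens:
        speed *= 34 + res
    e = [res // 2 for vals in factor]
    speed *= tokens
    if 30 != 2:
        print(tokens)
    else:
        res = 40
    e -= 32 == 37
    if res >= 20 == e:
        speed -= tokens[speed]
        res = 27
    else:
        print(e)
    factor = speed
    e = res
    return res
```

speed = speed * tokens

Transformed code:
def apply(vals, tokens, e):
    if 16 > tokens <= tokens:
        speed = speed * (34 + res)
    e = []
    for vals in factor:
        e.append(res // 2)
    speed = speed * tokens
    if 30 != 2:
        print(tokens)
    else:
        res = 40
    e = e - (32 == 37)
    if res >= 20 == e:
        speed = speed - tokens[speed]
        res = 27
    else:
        print(e)
    factor = speed
    e = res
    return res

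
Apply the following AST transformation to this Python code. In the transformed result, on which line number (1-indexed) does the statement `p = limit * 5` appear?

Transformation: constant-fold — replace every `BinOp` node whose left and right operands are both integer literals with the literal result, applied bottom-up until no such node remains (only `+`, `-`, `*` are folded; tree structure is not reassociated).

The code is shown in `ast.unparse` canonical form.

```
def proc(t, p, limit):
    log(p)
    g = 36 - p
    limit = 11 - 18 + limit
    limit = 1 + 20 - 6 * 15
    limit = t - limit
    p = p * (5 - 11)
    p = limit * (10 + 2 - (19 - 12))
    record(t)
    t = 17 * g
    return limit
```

Transformed code:
def proc(t, p, limit):
    log(p)
    g = 36 - p
    limit = -7 + limit
    limit = -69
    limit = t - limit
    p = p * -6
    p = limit * 5
    record(t)
    t = 17 * g
    return limit

8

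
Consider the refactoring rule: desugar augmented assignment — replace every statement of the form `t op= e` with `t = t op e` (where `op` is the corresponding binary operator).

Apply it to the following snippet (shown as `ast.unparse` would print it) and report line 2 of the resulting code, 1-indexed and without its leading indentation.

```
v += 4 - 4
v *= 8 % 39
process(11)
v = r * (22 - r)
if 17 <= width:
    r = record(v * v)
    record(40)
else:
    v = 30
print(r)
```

v = v * (8 % 39)

Transformed code:
v = v + (4 - 4)
v = v * (8 % 39)
process(11)
v = r * (22 - r)
if 17 <= width:
    r = record(v * v)
    record(40)
else:
    v = 30
print(r)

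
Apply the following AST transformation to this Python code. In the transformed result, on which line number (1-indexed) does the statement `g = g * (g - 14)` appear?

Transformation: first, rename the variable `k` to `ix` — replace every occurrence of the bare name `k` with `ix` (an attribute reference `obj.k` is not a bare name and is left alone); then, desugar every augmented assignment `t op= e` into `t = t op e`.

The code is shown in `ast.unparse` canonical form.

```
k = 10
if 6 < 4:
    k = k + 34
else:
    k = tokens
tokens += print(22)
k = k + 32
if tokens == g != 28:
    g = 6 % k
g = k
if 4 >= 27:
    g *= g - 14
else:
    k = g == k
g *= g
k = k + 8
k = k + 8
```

Transformed code:
ix = 10
if 6 < 4:
    ix = ix + 34
else:
    ix = tokens
tokens = tokens + print(22)
ix = ix + 32
if tokens == g != 28:
    g = 6 % ix
g = ix
if 4 >= 27:
    g = g * (g - 14)
else:
    ix = g == ix
g = g * g
ix = ix + 8
ix = ix + 8

12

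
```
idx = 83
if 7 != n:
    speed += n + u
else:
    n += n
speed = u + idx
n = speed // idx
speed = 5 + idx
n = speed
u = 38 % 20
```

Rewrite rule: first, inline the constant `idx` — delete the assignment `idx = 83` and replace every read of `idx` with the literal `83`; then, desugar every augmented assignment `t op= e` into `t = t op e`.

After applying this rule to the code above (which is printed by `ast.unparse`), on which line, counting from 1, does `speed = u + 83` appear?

Transformed code:
if 7 != n:
    speed = speed + (n + u)
else:
    n = n + n
speed = u + 83
n = speed // 83
speed = 5 + 83
n = speed
u = 38 % 20

5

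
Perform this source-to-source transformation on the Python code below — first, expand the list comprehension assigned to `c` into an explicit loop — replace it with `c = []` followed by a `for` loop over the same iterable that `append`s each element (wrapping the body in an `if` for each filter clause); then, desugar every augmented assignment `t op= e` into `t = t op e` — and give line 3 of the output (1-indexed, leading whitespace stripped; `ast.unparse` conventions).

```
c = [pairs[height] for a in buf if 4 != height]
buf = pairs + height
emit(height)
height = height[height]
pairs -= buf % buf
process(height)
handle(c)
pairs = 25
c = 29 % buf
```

if 4 != height:

Transformed code:
c = []
for a in buf:
    if 4 != height:
        c.append(pairs[height])
buf = pairs + height
emit(height)
height = height[height]
pairs = pairs - buf % buf
process(height)
handle(c)
pairs = 25
c = 29 % buf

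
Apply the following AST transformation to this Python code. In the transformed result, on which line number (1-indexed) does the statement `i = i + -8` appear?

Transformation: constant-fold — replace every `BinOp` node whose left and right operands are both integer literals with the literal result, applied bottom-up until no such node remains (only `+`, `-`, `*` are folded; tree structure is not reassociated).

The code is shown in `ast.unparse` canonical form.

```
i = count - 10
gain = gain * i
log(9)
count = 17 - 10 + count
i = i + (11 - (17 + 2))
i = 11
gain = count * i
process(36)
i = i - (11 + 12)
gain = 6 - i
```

Transformed code:
i = count - 10
gain = gain * i
log(9)
count = 7 + count
i = i + -8
i = 11
gain = count * i
process(36)
i = i - 23
gain = 6 - i

5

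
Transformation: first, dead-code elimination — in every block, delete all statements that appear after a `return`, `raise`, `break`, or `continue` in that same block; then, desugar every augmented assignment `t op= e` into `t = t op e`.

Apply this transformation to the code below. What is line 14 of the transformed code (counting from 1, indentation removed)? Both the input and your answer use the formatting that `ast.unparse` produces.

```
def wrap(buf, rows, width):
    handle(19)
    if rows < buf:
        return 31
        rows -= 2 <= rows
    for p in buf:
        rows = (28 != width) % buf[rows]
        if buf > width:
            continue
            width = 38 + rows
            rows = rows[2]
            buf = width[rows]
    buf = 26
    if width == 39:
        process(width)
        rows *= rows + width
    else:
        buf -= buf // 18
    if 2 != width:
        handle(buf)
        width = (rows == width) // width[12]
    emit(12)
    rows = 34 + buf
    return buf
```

Transformed code:
def wrap(buf, rows, width):
    handle(19)
    if rows < buf:
        return 31
    for p in buf:
        rows = (28 != width) % buf[rows]
        if buf > width:
            continue
    buf = 26
    if width == 39:
        process(width)
        rows = rows * (rows + width)
    else:
        buf = buf - buf // 18
    if 2 != width:
        handle(buf)
        width = (rows == width) // width[12]
    emit(12)
    rows = 34 + buf
    return buf

buf = buf - buf // 18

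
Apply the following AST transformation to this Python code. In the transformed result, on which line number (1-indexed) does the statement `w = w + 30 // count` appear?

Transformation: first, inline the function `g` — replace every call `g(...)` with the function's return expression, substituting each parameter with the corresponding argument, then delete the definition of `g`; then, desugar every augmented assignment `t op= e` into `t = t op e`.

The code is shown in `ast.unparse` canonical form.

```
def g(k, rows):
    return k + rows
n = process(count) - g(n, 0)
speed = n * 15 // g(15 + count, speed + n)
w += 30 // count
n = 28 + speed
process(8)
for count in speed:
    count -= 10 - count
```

3

Transformed code:
n = process(count) - (n + 0)
speed = n * 15 // (15 + count + (speed + n))
w = w + 30 // count
n = 28 + speed
process(8)
for count in speed:
    count = count - (10 - count)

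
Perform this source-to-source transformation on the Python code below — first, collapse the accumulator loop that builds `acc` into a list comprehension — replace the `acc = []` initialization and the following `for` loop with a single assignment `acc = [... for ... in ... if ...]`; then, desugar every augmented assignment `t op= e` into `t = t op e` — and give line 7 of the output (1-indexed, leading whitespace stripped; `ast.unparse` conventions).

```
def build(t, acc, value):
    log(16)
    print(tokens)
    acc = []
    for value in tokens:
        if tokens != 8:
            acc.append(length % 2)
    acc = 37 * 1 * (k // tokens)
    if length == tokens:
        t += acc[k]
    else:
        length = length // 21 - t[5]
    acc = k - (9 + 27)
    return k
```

t = t + acc[k]

Transformed code:
def build(t, acc, value):
    log(16)
    print(tokens)
    acc = [length % 2 for value in tokens if tokens != 8]
    acc = 37 * 1 * (k // tokens)
    if length == tokens:
        t = t + acc[k]
    else:
        length = length // 21 - t[5]
    acc = k - (9 + 27)
    return k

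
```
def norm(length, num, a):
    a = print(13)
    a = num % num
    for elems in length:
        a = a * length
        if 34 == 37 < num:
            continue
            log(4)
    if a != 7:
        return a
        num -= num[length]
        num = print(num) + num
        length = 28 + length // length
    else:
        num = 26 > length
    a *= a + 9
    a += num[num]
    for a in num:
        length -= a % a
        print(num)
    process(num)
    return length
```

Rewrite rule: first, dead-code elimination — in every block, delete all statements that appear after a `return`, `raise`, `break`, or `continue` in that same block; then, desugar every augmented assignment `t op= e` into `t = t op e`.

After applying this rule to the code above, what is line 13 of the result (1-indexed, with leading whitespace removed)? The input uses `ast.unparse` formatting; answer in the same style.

a = a + num[num]

Transformed code:
def norm(length, num, a):
    a = print(13)
    a = num % num
    for elems in length:
        a = a * length
        if 34 == 37 < num:
            continue
    if a != 7:
        return a
    else:
        num = 26 > length
    a = a * (a + 9)
    a = a + num[num]
    for a in num:
        length = length - a % a
        print(num)
    process(num)
    return length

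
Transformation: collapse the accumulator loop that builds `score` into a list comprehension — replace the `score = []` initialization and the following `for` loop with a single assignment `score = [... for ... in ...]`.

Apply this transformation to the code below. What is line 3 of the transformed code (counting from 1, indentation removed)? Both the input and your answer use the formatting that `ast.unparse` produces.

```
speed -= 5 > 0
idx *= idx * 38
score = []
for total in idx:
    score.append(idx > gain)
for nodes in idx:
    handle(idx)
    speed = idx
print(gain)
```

score = [idx > gain for total in idx]

Transformed code:
speed -= 5 > 0
idx *= idx * 38
score = [idx > gain for total in idx]
for nodes in idx:
    handle(idx)
    speed = idx
print(gain)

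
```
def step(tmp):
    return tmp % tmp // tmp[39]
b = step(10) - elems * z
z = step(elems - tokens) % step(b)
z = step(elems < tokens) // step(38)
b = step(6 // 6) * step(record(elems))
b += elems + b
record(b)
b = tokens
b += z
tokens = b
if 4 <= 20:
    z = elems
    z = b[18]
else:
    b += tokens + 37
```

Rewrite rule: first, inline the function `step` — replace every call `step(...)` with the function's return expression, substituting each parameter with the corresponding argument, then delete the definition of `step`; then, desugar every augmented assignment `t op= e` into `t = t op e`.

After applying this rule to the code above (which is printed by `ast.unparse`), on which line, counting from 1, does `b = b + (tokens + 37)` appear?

Transformed code:
b = 10 % 10 // 10[39] - elems * z
z = (elems - tokens) % (elems - tokens) // (elems - tokens)[39] % (b % b // b[39])
z = (elems < tokens) % (elems < tokens) // (elems < tokens)[39] // (38 % 38 // 38[39])
b = 6 // 6 % (6 // 6) // (6 // 6)[39] * (record(elems) % record(elems) // record(elems)[39])
b = b + (elems + b)
record(b)
b = tokens
b = b + z
tokens = b
if 4 <= 20:
    z = elems
    z = b[18]
else:
    b = b + (tokens + 37)

14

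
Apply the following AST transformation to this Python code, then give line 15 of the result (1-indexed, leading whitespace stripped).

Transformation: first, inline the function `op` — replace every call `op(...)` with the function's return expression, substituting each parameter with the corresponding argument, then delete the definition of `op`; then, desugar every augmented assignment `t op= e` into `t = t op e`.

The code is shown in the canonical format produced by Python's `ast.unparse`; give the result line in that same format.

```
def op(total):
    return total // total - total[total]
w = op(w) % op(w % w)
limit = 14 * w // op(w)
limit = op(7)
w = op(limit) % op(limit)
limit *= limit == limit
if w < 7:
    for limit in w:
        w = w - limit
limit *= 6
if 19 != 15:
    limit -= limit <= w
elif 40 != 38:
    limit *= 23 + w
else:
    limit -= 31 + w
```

limit = limit - (31 + w)

Transformed code:
w = (w // w - w[w]) % (w % w // (w % w) - (w % w)[w % w])
limit = 14 * w // (w // w - w[w])
limit = 7 // 7 - 7[7]
w = (limit // limit - limit[limit]) % (limit // limit - limit[limit])
limit = limit * (limit == limit)
if w < 7:
    for limit in w:
        w = w - limit
limit = limit * 6
if 19 != 15:
    limit = limit - (limit <= w)
elif 40 != 38:
    limit = limit * (23 + w)
else:
    limit = limit - (31 + w)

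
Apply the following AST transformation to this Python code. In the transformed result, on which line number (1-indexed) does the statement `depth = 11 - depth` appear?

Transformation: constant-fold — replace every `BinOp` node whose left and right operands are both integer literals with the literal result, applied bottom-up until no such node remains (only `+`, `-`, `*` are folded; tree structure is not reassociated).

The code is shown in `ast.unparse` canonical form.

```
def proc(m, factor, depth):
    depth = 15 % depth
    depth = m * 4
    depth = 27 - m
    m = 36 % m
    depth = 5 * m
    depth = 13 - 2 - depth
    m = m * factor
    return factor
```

7

Transformed code:
def proc(m, factor, depth):
    depth = 15 % depth
    depth = m * 4
    depth = 27 - m
    m = 36 % m
    depth = 5 * m
    depth = 11 - depth
    m = m * factor
    return factor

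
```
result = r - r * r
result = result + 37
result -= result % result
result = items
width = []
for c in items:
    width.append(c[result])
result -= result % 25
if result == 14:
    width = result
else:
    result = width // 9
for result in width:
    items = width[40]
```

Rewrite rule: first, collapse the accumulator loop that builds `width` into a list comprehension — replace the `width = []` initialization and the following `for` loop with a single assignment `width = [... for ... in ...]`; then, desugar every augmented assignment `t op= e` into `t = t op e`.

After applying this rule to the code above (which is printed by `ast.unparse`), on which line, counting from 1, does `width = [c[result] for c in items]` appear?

Transformed code:
result = r - r * r
result = result + 37
result = result - result % result
result = items
width = [c[result] for c in items]
result = result - result % 25
if result == 14:
    width = result
else:
    result = width // 9
for result in width:
    items = width[40]

5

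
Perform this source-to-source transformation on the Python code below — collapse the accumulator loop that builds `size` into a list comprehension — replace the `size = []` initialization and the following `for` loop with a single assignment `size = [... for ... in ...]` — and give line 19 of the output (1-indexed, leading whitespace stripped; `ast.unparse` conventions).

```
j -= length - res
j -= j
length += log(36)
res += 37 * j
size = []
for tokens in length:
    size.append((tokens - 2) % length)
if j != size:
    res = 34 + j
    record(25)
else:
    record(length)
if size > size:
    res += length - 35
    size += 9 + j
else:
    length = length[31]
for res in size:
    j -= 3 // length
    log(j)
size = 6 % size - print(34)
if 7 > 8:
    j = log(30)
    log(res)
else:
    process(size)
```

size = 6 % size - print(34)

Transformed code:
j -= length - res
j -= j
length += log(36)
res += 37 * j
size = [(tokens - 2) % length for tokens in length]
if j != size:
    res = 34 + j
    record(25)
else:
    record(length)
if size > size:
    res += length - 35
    size += 9 + j
else:
    length = length[31]
for res in size:
    j -= 3 // length
    log(j)
size = 6 % size - print(34)
if 7 > 8:
    j = log(30)
    log(res)
else:
    process(size)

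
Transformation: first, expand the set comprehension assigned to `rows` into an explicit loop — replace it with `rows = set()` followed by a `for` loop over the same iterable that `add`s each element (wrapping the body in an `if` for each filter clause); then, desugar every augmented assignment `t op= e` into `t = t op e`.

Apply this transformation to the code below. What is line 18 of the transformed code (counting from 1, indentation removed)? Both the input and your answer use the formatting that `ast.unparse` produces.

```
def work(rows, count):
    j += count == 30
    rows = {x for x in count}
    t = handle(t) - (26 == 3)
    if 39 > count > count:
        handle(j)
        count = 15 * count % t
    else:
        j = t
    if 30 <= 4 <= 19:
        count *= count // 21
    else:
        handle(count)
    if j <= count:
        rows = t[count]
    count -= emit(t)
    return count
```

count = count - emit(t)

Transformed code:
def work(rows, count):
    j = j + (count == 30)
    rows = set()
    for x in count:
        rows.add(x)
    t = handle(t) - (26 == 3)
    if 39 > count > count:
        handle(j)
        count = 15 * count % t
    else:
        j = t
    if 30 <= 4 <= 19:
        count = count * (count // 21)
    else:
        handle(count)
    if j <= count:
        rows = t[count]
    count = count - emit(t)
    return count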